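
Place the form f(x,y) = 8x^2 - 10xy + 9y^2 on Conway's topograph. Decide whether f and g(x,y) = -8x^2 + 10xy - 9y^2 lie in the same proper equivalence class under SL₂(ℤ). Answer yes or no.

D₁ = -188, D₂ = -188
f: translate: b→6 (≡-10 mod 16), so (8,-10,9)→(8,6,7)
f: flip: (8,6,7)→(7,-6,8)
f: reduced (well bottom): (7,-6,8) with a≤c, −a<b≤a
g is negative-definite; reduce −g:
−g: translate: b→6 (≡-10 mod 16), so (8,-10,9)→(8,6,7)
−g: flip: (8,6,7)→(7,-6,8)
−g: reduced (well bottom): (7,-6,8) with a≤c, −a<b≤a
flip sign back: reduced form of g is (-7,6,-8)
reduced forms (7, -6, 8) vs (-7, 6, -8) ⇒ inequivalent

no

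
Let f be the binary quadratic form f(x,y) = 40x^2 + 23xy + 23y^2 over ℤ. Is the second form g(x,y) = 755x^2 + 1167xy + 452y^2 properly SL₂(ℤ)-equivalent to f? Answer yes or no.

D₁ = -3151, D₂ = -3151
f: flip: (40,23,23)→(23,-23,40)
f: translate: b→23 (≡-23 mod 46), so (23,-23,40)→(23,23,40)
f: reduced (well bottom): (23,23,40) with a≤c, −a<b≤a
g: translate: b→-343 (≡1167 mod 1510), so (755,1167,452)→(755,-343,40)
g: flip: (755,-343,40)→(40,343,755)
g: translate: b→23 (≡343 mod 80), so (40,343,755)→(40,23,23)
g: flip: (40,23,23)→(23,-23,40)
g: translate: b→23 (≡-23 mod 46), so (23,-23,40)→(23,23,40)
g: reduced (well bottom): (23,23,40) with a≤c, −a<b≤a
reduced forms (23, 23, 40) vs (23, 23, 40) ⇒ equivalent

yes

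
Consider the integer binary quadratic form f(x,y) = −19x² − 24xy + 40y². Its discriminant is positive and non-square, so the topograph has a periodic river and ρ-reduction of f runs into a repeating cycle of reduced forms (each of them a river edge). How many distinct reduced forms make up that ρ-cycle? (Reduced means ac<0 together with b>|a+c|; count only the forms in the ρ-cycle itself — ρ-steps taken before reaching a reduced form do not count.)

D = 3616, ⌊√D⌋ = 60
descent: ρ → (40,24,-19)  [lands on river]
river: ρ → (-19,52,12)
river: ρ → (12,44,-35)
river: ρ → (-35,26,21)
river: ρ → (21,58,-3)
river: ρ → (-3,56,40)
ρ-cycle length = 6 (tail of 1 descent step not counted)

6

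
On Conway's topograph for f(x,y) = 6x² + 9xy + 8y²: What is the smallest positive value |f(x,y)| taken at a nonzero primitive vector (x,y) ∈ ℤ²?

translate: b→-3 (≡9 mod 12), so (6,9,8)→(6,-3,5)
flip: (6,-3,5)→(5,3,6)
reduced (well bottom): (5,3,6) with a≤c, −a<b≤a
well minimum = a = 5

5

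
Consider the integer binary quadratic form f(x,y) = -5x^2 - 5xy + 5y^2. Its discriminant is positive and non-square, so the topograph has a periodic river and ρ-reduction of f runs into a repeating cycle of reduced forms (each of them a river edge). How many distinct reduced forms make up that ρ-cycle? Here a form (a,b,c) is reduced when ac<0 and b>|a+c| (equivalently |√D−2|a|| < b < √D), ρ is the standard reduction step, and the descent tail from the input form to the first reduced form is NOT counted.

D = 125, ⌊√D⌋ = 11
descent: ρ → (5,5,-5)  [lands on river]
river: ρ → (-5,5,5)
ρ-cycle length = 2 (tail of 1 descent step not counted)

2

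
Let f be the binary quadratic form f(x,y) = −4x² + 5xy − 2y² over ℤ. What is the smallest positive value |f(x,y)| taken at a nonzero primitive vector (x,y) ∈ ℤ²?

translate: b→3 (≡-5 mod 8), so (4,-5,2)→(4,3,1)
flip: (4,3,1)→(1,-3,4)
translate: b→1 (≡-3 mod 2), so (1,-3,4)→(1,1,2)
reduced (well bottom): (1,1,2) with a≤c, −a<b≤a
well minimum |f| = |-1| = 1 (negative-definite)

1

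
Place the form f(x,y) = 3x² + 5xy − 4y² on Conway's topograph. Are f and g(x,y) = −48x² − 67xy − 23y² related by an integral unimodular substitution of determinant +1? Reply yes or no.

D₁ = 73, D₂ = 73
river cycle of f (length 18): (-4, 3, 4), (4, 5, -3), (-3, 7, 2), (2, 5, -6), (-6, 7, 1), (1, 7, -6), (-6, 5, 2), (2, 7, -3), (-3, 5, 4), (4, 3, -4), … (8 more)
river cycle of g (length 18): (-4, 3, 4), (4, 5, -3), (-3, 7, 2), (2, 5, -6), (-6, 7, 1), (1, 7, -6), (-6, 5, 2), (2, 7, -3), (-3, 5, 4), (4, 3, -4), … (8 more)
cycles coincide ⇒ equivalent

yes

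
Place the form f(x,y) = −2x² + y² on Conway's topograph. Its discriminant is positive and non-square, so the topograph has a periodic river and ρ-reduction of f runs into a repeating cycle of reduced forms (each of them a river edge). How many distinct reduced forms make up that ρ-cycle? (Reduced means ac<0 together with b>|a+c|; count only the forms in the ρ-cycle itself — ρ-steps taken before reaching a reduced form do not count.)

D = 8, ⌊√D⌋ = 2
descent: ρ → (1,2,-1)  [lands on river]
river: ρ → (-1,2,1)
ρ-cycle length = 2 (tail of 1 descent step not counted)

2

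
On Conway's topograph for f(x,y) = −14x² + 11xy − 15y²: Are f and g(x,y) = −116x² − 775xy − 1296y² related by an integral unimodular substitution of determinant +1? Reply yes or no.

D₁ = -719, D₂ = -719
f is negative-definite; reduce −f:
−f: reduced (well bottom): (14,-11,15) with a≤c, −a<b≤a
flip sign back: reduced form of f is (-14,11,-15)
g is negative-definite; reduce −g:
−g: translate: b→79 (≡775 mod 232), so (116,775,1296)→(116,79,15)
−g: flip: (116,79,15)→(15,-79,116)
−g: translate: b→11 (≡-79 mod 30), so (15,-79,116)→(15,11,14)
−g: flip: (15,11,14)→(14,-11,15)
−g: reduced (well bottom): (14,-11,15) with a≤c, −a<b≤a
flip sign back: reduced form of g is (-14,11,-15)
reduced forms (-14, 11, -15) vs (-14, 11, -15) ⇒ equivalent

yes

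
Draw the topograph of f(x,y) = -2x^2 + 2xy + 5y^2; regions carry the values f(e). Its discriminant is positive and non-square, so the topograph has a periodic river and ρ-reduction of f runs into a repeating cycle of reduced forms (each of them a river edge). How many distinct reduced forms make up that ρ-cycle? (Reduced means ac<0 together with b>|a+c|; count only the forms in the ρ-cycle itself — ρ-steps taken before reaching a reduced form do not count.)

D = 44, ⌊√D⌋ = 6
descent: ρ → (5,-2,-2)
descent: ρ → (-2,6,1)  [lands on river]
river: ρ → (1,6,-2)
ρ-cycle length = 2 (tail of 2 descent steps not counted)

2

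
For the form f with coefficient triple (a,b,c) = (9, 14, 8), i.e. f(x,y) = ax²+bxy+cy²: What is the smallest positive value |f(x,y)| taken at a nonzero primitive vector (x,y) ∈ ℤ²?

translate: b→-4 (≡14 mod 18), so (9,14,8)→(9,-4,3)
flip: (9,-4,3)→(3,4,9)
translate: b→-2 (≡4 mod 6), so (3,4,9)→(3,-2,8)
reduced (well bottom): (3,-2,8) with a≤c, −a<b≤a
well minimum = a = 3

3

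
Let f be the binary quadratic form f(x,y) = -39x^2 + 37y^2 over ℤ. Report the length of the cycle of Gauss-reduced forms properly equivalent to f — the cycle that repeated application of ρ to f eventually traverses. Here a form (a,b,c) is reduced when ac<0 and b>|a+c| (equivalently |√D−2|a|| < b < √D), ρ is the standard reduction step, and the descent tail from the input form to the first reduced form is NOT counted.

D = 5772, ⌊√D⌋ = 75
descent: ρ → (37,74,-2)  [lands on river]
river: ρ → (-2,74,37)
ρ-cycle length = 2 (tail of 1 descent step not counted)

2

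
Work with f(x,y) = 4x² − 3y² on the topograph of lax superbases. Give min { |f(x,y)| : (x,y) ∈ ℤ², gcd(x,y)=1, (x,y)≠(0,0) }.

descent: ρ → (-3,6,1)  [lands on river]
river: ρ → (1,6,-3)
closes: descent 1, river 2
min |a| on river = 1

1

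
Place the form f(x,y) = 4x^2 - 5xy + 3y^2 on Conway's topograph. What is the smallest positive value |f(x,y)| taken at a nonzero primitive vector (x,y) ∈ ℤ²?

translate: b→3 (≡-5 mod 8), so (4,-5,3)→(4,3,2)
flip: (4,3,2)→(2,-3,4)
translate: b→1 (≡-3 mod 4), so (2,-3,4)→(2,1,3)
reduced (well bottom): (2,1,3) with a≤c, −a<b≤a
well minimum = a = 2

2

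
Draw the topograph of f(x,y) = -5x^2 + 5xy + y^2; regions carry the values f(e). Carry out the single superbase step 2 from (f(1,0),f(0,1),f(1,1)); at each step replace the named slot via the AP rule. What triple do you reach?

start (-5,1,1) = (f(1,0),f(0,1),f(1,1))
replace slot 2: 2·((-5)+1) − 1 = -9 → (-5,-9,1)

-5,-9,1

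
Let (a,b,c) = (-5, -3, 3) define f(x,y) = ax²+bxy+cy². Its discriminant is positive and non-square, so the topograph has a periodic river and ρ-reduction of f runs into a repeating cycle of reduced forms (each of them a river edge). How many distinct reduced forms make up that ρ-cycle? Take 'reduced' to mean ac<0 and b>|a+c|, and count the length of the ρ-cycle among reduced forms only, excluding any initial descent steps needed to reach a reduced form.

D = 69, ⌊√D⌋ = 8
descent: ρ → (3,3,-5)  [lands on river]
river: ρ → (-5,7,1)
river: ρ → (1,7,-5)
river: ρ → (-5,3,3)
ρ-cycle length = 4 (tail of 1 descent step not counted)

4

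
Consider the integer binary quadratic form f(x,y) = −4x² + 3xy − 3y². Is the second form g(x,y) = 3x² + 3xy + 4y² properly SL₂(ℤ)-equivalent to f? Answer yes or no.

D₁ = -39, D₂ = -39
f is negative-definite; reduce −f:
−f: flip: (4,-3,3)→(3,3,4)
−f: reduced (well bottom): (3,3,4) with a≤c, −a<b≤a
flip sign back: reduced form of f is (-3,-3,-4)
g: reduced (well bottom): (3,3,4) with a≤c, −a<b≤a
reduced forms (-3, -3, -4) vs (3, 3, 4) ⇒ inequivalent

no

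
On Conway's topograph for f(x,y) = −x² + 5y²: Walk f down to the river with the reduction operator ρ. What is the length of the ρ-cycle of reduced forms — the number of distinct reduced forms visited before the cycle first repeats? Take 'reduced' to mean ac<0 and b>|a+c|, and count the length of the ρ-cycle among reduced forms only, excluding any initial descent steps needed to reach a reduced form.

D = 20, ⌊√D⌋ = 4
descent: ρ → (5,0,-1)
descent: ρ → (-1,4,1)  [lands on river]
river: ρ → (1,4,-1)
ρ-cycle length = 2 (tail of 2 descent steps not counted)

2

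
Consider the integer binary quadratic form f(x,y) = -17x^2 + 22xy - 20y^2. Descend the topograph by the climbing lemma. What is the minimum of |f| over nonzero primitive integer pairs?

translate: b→12 (≡-22 mod 34), so (17,-22,20)→(17,12,15)
flip: (17,12,15)→(15,-12,17)
reduced (well bottom): (15,-12,17) with a≤c, −a<b≤a
well minimum |f| = |-15| = 15 (negative-definite)

15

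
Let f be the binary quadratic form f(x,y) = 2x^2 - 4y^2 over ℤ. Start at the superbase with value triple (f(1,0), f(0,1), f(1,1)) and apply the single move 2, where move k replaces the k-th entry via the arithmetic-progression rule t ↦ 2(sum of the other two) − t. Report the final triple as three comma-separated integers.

start (2,-4,-2) = (f(1,0),f(0,1),f(1,1))
replace slot 2: 2·(2+(-2)) − (-4) = 4 → (2,4,-2)

2,4,-2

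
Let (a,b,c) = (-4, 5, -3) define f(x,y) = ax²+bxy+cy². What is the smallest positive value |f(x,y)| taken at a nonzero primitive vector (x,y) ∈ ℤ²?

translate: b→3 (≡-5 mod 8), so (4,-5,3)→(4,3,2)
flip: (4,3,2)→(2,-3,4)
translate: b→1 (≡-3 mod 4), so (2,-3,4)→(2,1,3)
reduced (well bottom): (2,1,3) with a≤c, −a<b≤a
well minimum |f| = |-2| = 2 (negative-definite)

2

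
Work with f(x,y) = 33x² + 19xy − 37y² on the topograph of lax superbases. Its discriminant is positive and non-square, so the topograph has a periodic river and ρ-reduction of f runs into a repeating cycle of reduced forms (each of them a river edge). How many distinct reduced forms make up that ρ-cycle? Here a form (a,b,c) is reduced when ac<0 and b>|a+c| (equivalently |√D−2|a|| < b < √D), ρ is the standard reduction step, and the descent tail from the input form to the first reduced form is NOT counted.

D = 5245, ⌊√D⌋ = 72
river: ρ → (-37,55,15)
river: ρ → (15,65,-17)
river: ρ → (-17,71,3)
river: ρ → (3,67,-63)
river: ρ → (-63,59,7)
river: ρ → (7,67,-27)
river: ρ → (-27,41,33)
river: ρ → (33,25,-35)
river: ρ → (-35,45,23)
river: ρ → (23,47,-33)
river: ρ → (-33,19,37)
river: ρ → (37,55,-15)
river: ρ → (-15,65,17)
river: ρ → (17,71,-3)
river: ρ → (-3,67,63)
river: ρ → (63,59,-7)
river: ρ → (-7,67,27)
river: ρ → (27,41,-33)
river: ρ → (-33,25,35)
river: ρ → (35,45,-23)
river: ρ → (-23,47,33)
river: ρ → (33,19,-37)
ρ-cycle length = 22 (tail of 0 descent steps not counted)

22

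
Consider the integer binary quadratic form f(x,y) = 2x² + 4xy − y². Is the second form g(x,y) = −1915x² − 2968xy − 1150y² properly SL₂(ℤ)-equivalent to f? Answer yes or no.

D₁ = 24, D₂ = 24
river cycle of f (length 2): (-1, 4, 2), (2, 4, -1)
river cycle of g (length 2): (-1, 4, 2), (2, 4, -1)
cycles coincide ⇒ equivalent

yes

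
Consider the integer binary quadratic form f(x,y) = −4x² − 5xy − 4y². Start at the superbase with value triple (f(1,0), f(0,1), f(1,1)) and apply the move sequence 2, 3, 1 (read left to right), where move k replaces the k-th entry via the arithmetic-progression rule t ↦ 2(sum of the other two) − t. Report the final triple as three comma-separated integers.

start (-4,-4,-13) = (f(1,0),f(0,1),f(1,1))
replace slot 2: 2·((-4)+(-13)) − (-4) = -30 → (-4,-30,-13)
replace slot 3: 2·((-4)+(-30)) − (-13) = -55 → (-4,-30,-55)
replace slot 1: 2·((-30)+(-55)) − (-4) = -166 → (-166,-30,-55)

-166,-30,-55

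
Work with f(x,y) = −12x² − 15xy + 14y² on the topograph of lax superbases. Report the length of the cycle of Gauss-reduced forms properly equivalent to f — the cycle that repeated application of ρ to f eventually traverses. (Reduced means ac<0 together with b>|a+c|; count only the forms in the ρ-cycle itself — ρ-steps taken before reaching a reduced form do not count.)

D = 897, ⌊√D⌋ = 29
descent: ρ → (14,15,-12)  [lands on river]
river: ρ → (-12,9,17)
river: ρ → (17,25,-4)
river: ρ → (-4,23,23)
river: ρ → (23,23,-4)
river: ρ → (-4,25,17)
river: ρ → (17,9,-12)
river: ρ → (-12,15,14)
river: ρ → (14,13,-13)
river: ρ → (-13,13,14)
ρ-cycle length = 10 (tail of 1 descent step not counted)

10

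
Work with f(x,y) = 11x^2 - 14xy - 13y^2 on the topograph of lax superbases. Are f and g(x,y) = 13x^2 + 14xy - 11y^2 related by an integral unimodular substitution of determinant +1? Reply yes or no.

D₁ = 768, D₂ = 768
river cycle of f (length 8): (-13, 14, 11), (11, 8, -16), (-16, 24, 3), (3, 24, -16), (-16, 8, 11), (11, 14, -13), (-13, 12, 12), (12, 12, -13)
river cycle of g (length 8): (-11, 8, 16), (16, 24, -3), (-3, 24, 16), (16, 8, -11), (-11, 14, 13), (13, 12, -12), (-12, 12, 13), (13, 14, -11)
cycles differ ⇒ inequivalent

no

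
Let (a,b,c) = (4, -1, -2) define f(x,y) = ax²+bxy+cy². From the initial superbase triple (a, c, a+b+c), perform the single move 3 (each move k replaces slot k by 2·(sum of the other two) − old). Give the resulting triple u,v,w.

start (4,-2,1) = (f(1,0),f(0,1),f(1,1))
replace slot 3: 2·(4+(-2)) − 1 = 3 → (4,-2,3)

4,-2,3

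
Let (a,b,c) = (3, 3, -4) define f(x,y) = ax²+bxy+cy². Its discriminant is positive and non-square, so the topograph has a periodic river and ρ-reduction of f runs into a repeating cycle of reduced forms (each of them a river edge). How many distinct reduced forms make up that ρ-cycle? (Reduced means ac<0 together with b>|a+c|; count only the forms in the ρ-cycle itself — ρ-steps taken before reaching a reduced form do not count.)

D = 57, ⌊√D⌋ = 7
river: ρ → (-4,5,2)
river: ρ → (2,7,-1)
river: ρ → (-1,7,2)
river: ρ → (2,5,-4)
river: ρ → (-4,3,3)
river: ρ → (3,3,-4)
ρ-cycle length = 6 (tail of 0 descent steps not counted)

6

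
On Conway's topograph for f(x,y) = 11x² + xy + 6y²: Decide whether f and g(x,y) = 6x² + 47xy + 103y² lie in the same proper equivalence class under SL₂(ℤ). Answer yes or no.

D₁ = -263, D₂ = -263
f: flip: (11,1,6)→(6,-1,11)
f: reduced (well bottom): (6,-1,11) with a≤c, −a<b≤a
g: translate: b→-1 (≡47 mod 12), so (6,47,103)→(6,-1,11)
g: reduced (well bottom): (6,-1,11) with a≤c, −a<b≤a
reduced forms (6, -1, 11) vs (6, -1, 11) ⇒ equivalent

yes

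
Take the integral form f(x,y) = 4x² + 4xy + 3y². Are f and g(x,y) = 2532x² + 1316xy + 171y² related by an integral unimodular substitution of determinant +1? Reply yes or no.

D₁ = -32, D₂ = -32
f: flip: (4,4,3)→(3,-4,4)
f: translate: b→2 (≡-4 mod 6), so (3,-4,4)→(3,2,3)
f: reduced (well bottom): (3,2,3) with a≤c, −a<b≤a
g: flip: (2532,1316,171)→(171,-1316,2532)
g: translate: b→52 (≡-1316 mod 342), so (171,-1316,2532)→(171,52,4)
g: flip: (171,52,4)→(4,-52,171)
g: translate: b→4 (≡-52 mod 8), so (4,-52,171)→(4,4,3)
g: flip: (4,4,3)→(3,-4,4)
g: translate: b→2 (≡-4 mod 6), so (3,-4,4)→(3,2,3)
g: reduced (well bottom): (3,2,3) with a≤c, −a<b≤a
reduced forms (3, 2, 3) vs (3, 2, 3) ⇒ equivalent

yes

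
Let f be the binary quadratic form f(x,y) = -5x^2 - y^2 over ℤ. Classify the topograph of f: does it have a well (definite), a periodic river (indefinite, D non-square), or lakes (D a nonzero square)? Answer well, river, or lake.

D = b²−4ac = 0² − 4·(-5)·(-1) = -20
D < 0 ⇒ definite ⇒ every region one sign ⇒ single well

well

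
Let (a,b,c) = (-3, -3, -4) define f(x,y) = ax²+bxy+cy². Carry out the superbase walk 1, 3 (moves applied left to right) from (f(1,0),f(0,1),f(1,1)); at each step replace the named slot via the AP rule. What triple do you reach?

start (-3,-4,-10) = (f(1,0),f(0,1),f(1,1))
replace slot 1: 2·((-4)+(-10)) − (-3) = -25 → (-25,-4,-10)
replace slot 3: 2·((-25)+(-4)) − (-10) = -48 → (-25,-4,-48)

-25,-4,-48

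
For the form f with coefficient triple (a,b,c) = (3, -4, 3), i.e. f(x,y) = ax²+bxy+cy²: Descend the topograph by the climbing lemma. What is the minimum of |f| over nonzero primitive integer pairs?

translate: b→2 (≡-4 mod 6), so (3,-4,3)→(3,2,2)
flip: (3,2,2)→(2,-2,3)
translate: b→2 (≡-2 mod 4), so (2,-2,3)→(2,2,3)
reduced (well bottom): (2,2,3) with a≤c, −a<b≤a
well minimum = a = 2

2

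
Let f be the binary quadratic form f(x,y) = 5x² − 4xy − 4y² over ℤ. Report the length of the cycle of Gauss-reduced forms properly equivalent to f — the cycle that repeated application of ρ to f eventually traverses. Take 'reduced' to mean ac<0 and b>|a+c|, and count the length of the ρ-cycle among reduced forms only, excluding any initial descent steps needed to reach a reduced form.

D = 96, ⌊√D⌋ = 9
descent: ρ → (-4,4,5)  [lands on river]
river: ρ → (5,6,-3)
river: ρ → (-3,6,5)
river: ρ → (5,4,-4)
ρ-cycle length = 4 (tail of 1 descent step not counted)

4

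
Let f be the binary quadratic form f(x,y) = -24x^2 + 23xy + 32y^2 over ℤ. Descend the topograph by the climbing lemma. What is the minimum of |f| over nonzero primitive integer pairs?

river: ρ → (32,41,-15)
river: ρ → (-15,49,20)
river: ρ → (20,31,-33)
river: ρ → (-33,35,18)
river: ρ → (18,37,-31)
river: ρ → (-31,25,24)
river: ρ → (24,23,-32)
river: ρ → (-32,41,15)
river: ρ → (15,49,-20)
river: ρ → (-20,31,33)
river: ρ → (33,35,-18)
river: ρ → (-18,37,31)
river: ρ → (31,25,-24)
river: ρ → (-24,23,32)
closes: descent 0, river 14
min |a| on river = 15

15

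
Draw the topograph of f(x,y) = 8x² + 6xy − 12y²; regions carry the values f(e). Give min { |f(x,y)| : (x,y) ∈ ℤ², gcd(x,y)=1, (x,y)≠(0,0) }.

river: ρ → (-12,18,2)
river: ρ → (2,18,-12)
river: ρ → (-12,6,8)
river: ρ → (8,10,-10)
river: ρ → (-10,10,8)
river: ρ → (8,6,-12)
closes: descent 0, river 6
min |a| on river = 2

2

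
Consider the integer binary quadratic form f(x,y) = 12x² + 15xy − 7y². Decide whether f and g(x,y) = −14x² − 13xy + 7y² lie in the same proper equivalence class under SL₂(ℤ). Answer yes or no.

D₁ = 561, D₂ = 561
river cycle of f (length 16): (-7, 13, 14), (14, 15, -6), (-6, 21, 5), (5, 19, -10), (-10, 21, 3), (3, 21, -10), (-10, 19, 5), (5, 21, -6), (-6, 15, 14), (14, 13, -7), … (6 more)
river cycle of g (length 16): (7, 13, -14), (-14, 15, 6), (6, 21, -5), (-5, 19, 10), (10, 21, -3), (-3, 21, 10), (10, 19, -5), (-5, 21, 6), (6, 15, -14), (-14, 13, 7), … (6 more)
cycles differ ⇒ inequivalent

no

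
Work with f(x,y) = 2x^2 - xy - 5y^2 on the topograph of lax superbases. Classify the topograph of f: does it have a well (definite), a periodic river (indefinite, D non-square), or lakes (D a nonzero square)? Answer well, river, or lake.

D = b²−4ac = (-1)² − 4·2·(-5) = 41
D > 0 non-square ⇒ indefinite ⇒ periodic river

river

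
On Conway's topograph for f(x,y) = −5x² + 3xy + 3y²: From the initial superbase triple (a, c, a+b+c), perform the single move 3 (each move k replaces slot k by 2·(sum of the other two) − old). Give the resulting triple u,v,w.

start (-5,3,1) = (f(1,0),f(0,1),f(1,1))
replace slot 3: 2·((-5)+3) − 1 = -5 → (-5,3,-5)

-5,3,-5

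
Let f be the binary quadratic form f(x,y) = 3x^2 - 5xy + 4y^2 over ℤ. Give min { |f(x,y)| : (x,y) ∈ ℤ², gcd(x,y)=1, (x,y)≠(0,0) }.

translate: b→1 (≡-5 mod 6), so (3,-5,4)→(3,1,2)
flip: (3,1,2)→(2,-1,3)
reduced (well bottom): (2,-1,3) with a≤c, −a<b≤a
well minimum = a = 2

2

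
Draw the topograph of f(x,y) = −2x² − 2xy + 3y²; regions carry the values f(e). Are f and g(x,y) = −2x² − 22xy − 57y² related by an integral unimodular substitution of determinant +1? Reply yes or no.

D₁ = 28, D₂ = 28
river cycle of f (length 4): (3, 2, -2), (-2, 2, 3), (3, 4, -1), (-1, 4, 3)
river cycle of g (length 4): (-2, 2, 3), (3, 4, -1), (-1, 4, 3), (3, 2, -2)
cycles coincide ⇒ equivalent

yes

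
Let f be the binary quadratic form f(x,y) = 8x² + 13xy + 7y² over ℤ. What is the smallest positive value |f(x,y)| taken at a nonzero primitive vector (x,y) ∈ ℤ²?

translate: b→-3 (≡13 mod 16), so (8,13,7)→(8,-3,2)
flip: (8,-3,2)→(2,3,8)
translate: b→-1 (≡3 mod 4), so (2,3,8)→(2,-1,7)
reduced (well bottom): (2,-1,7) with a≤c, −a<b≤a
well minimum = a = 2

2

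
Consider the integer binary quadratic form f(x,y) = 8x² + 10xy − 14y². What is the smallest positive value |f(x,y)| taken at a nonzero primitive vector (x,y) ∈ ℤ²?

river: ρ → (-14,18,4)
river: ρ → (4,22,-4)
river: ρ → (-4,18,14)
river: ρ → (14,10,-8)
river: ρ → (-8,22,2)
river: ρ → (2,22,-8)
river: ρ → (-8,10,14)
river: ρ → (14,18,-4)
river: ρ → (-4,22,4)
river: ρ → (4,18,-14)
river: ρ → (-14,10,8)
river: ρ → (8,22,-2)
river: ρ → (-2,22,8)
river: ρ → (8,10,-14)
closes: descent 0, river 14
min |a| on river = 2

2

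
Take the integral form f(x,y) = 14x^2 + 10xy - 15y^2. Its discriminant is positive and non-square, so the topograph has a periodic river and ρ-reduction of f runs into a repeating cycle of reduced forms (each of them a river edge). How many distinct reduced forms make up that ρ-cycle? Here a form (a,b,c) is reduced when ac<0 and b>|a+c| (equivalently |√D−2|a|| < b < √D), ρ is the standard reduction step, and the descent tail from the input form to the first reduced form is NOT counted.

D = 940, ⌊√D⌋ = 30
river: ρ → (-15,20,9)
river: ρ → (9,16,-19)
river: ρ → (-19,22,6)
river: ρ → (6,26,-11)
river: ρ → (-11,18,14)
river: ρ → (14,10,-15)
ρ-cycle length = 6 (tail of 0 descent steps not counted)

6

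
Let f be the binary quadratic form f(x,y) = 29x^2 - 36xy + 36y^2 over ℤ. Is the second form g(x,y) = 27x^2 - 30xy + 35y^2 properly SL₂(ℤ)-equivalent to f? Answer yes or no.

D₁ = -2880, D₂ = -2880
f: translate: b→22 (≡-36 mod 58), so (29,-36,36)→(29,22,29)
f: reduced (well bottom): (29,22,29) with a≤c, −a<b≤a
g: translate: b→24 (≡-30 mod 54), so (27,-30,35)→(27,24,32)
g: reduced (well bottom): (27,24,32) with a≤c, −a<b≤a
reduced forms (29, 22, 29) vs (27, 24, 32) ⇒ inequivalent

no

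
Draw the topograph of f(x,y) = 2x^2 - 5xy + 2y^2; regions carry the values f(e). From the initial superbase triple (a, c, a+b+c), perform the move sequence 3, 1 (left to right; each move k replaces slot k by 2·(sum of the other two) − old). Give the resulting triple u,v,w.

start (2,2,-1) = (f(1,0),f(0,1),f(1,1))
replace slot 3: 2·(2+2) − (-1) = 9 → (2,2,9)
replace slot 1: 2·(2+9) − 2 = 20 → (20,2,9)

20,2,9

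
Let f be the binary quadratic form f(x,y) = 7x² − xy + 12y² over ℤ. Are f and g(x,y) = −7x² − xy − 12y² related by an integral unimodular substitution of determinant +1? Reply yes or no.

D₁ = -335, D₂ = -335
f: reduced (well bottom): (7,-1,12) with a≤c, −a<b≤a
g is negative-definite; reduce −g:
−g: reduced (well bottom): (7,1,12) with a≤c, −a<b≤a
flip sign back: reduced form of g is (-7,-1,-12)
reduced forms (7, -1, 12) vs (-7, -1, -12) ⇒ inequivalent

no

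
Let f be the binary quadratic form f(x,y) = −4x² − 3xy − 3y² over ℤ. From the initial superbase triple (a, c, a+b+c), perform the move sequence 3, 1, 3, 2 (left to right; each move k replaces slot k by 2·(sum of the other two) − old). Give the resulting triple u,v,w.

start (-4,-3,-10) = (f(1,0),f(0,1),f(1,1))
replace slot 3: 2·((-4)+(-3)) − (-10) = -4 → (-4,-3,-4)
replace slot 1: 2·((-3)+(-4)) − (-4) = -10 → (-10,-3,-4)
replace slot 3: 2·((-10)+(-3)) − (-4) = -22 → (-10,-3,-22)
replace slot 2: 2·((-10)+(-22)) − (-3) = -61 → (-10,-61,-22)

-10,-61,-22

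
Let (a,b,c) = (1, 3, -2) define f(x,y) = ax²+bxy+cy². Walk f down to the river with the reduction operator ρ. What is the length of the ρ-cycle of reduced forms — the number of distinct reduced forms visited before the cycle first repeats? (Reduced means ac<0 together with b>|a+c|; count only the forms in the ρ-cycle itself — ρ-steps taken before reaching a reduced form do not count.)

D = 17, ⌊√D⌋ = 4
river: ρ → (-2,1,2)
river: ρ → (2,3,-1)
river: ρ → (-1,3,2)
river: ρ → (2,1,-2)
river: ρ → (-2,3,1)
river: ρ → (1,3,-2)
ρ-cycle length = 6 (tail of 0 descent steps not counted)

6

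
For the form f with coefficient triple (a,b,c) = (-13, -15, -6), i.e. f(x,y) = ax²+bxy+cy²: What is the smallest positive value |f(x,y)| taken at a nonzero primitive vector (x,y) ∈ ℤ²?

translate: b→-11 (≡15 mod 26), so (13,15,6)→(13,-11,4)
flip: (13,-11,4)→(4,11,13)
translate: b→3 (≡11 mod 8), so (4,11,13)→(4,3,6)
reduced (well bottom): (4,3,6) with a≤c, −a<b≤a
well minimum |f| = |-4| = 4 (negative-definite)

4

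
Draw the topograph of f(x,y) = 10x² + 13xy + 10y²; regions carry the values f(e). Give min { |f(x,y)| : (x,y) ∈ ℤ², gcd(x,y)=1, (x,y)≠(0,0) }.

translate: b→-7 (≡13 mod 20), so (10,13,10)→(10,-7,7)
flip: (10,-7,7)→(7,7,10)
reduced (well bottom): (7,7,10) with a≤c, −a<b≤a
well minimum = a = 7

7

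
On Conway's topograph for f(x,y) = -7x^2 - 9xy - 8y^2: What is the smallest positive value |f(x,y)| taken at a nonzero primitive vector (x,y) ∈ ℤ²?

translate: b→-5 (≡9 mod 14), so (7,9,8)→(7,-5,6)
flip: (7,-5,6)→(6,5,7)
reduced (well bottom): (6,5,7) with a≤c, −a<b≤a
well minimum |f| = |-6| = 6 (negative-definite)

6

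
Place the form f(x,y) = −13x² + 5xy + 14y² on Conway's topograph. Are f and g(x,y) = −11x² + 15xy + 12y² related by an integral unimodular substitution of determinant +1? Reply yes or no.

D₁ = 753, D₂ = 753
river cycle of f (length 24): (14, 23, -4), (-4, 25, 8), (8, 23, -7), (-7, 19, 14), (14, 9, -12), (-12, 15, 11), (11, 7, -16), (-16, 25, 2), (2, 27, -3), (-3, 27, 2), … (14 more)
river cycle of g (length 24): (12, 9, -14), (-14, 19, 7), (7, 23, -8), (-8, 25, 4), (4, 23, -14), (-14, 5, 13), (13, 21, -6), (-6, 27, 1), (1, 27, -6), (-6, 21, 13), … (14 more)
cycles differ ⇒ inequivalent

no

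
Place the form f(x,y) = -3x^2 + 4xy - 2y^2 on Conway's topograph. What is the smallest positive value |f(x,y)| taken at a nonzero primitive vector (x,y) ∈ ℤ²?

translate: b→2 (≡-4 mod 6), so (3,-4,2)→(3,2,1)
flip: (3,2,1)→(1,-2,3)
translate: b→0 (≡-2 mod 2), so (1,-2,3)→(1,0,2)
reduced (well bottom): (1,0,2) with a≤c, −a<b≤a
well minimum |f| = |-1| = 1 (negative-definite)

1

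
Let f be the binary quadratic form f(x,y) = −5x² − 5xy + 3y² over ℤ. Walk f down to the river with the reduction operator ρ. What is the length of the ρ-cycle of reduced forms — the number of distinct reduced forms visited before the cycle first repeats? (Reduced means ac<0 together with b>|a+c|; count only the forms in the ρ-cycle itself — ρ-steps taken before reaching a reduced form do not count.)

D = 85, ⌊√D⌋ = 9
descent: ρ → (3,5,-5)  [lands on river]
river: ρ → (-5,5,3)
river: ρ → (3,7,-3)
river: ρ → (-3,5,5)
river: ρ → (5,5,-3)
river: ρ → (-3,7,3)
ρ-cycle length = 6 (tail of 1 descent step not counted)

6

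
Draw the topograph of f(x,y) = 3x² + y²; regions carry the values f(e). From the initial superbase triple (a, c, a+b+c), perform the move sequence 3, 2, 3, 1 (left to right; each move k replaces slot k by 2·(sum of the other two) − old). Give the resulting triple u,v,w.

start (3,1,4) = (f(1,0),f(0,1),f(1,1))
replace slot 3: 2·(3+1) − 4 = 4 → (3,1,4)
replace slot 2: 2·(3+4) − 1 = 13 → (3,13,4)
replace slot 3: 2·(3+13) − 4 = 28 → (3,13,28)
replace slot 1: 2·(13+28) − 3 = 79 → (79,13,28)

79,13,28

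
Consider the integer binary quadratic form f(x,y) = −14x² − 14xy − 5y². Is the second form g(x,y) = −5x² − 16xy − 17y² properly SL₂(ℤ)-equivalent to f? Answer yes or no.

D₁ = -84, D₂ = -84
f is negative-definite; reduce −f:
−f: flip: (14,14,5)→(5,-14,14)
−f: translate: b→-4 (≡-14 mod 10), so (5,-14,14)→(5,-4,5)
−f: flip: (5,-4,5)→(5,4,5)
−f: reduced (well bottom): (5,4,5) with a≤c, −a<b≤a
flip sign back: reduced form of f is (-5,-4,-5)
g is negative-definite; reduce −g:
−g: translate: b→-4 (≡16 mod 10), so (5,16,17)→(5,-4,5)
−g: flip: (5,-4,5)→(5,4,5)
−g: reduced (well bottom): (5,4,5) with a≤c, −a<b≤a
flip sign back: reduced form of g is (-5,-4,-5)
reduced forms (-5, -4, -5) vs (-5, -4, -5) ⇒ equivalent

yes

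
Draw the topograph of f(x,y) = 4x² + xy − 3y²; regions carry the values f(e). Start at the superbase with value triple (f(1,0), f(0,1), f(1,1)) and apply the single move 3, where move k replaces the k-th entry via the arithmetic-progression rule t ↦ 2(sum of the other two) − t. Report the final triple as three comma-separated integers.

start (4,-3,2) = (f(1,0),f(0,1),f(1,1))
replace slot 3: 2·(4+(-3)) − 2 = 0 → (4,-3,0)

4,-3,0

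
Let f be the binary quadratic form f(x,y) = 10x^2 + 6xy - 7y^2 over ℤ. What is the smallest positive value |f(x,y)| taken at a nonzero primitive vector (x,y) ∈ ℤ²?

river: ρ → (-7,8,9)
river: ρ → (9,10,-6)
river: ρ → (-6,14,5)
river: ρ → (5,16,-3)
river: ρ → (-3,14,10)
river: ρ → (10,6,-7)
closes: descent 0, river 6
min |a| on river = 3

3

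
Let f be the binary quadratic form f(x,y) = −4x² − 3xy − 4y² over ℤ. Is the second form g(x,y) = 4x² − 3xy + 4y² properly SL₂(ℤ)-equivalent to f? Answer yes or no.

D₁ = -55, D₂ = -55
f is negative-definite; reduce −f:
−f: reduced (well bottom): (4,3,4) with a≤c, −a<b≤a
flip sign back: reduced form of f is (-4,-3,-4)
g: flip: (4,-3,4)→(4,3,4)
g: reduced (well bottom): (4,3,4) with a≤c, −a<b≤a
reduced forms (-4, -3, -4) vs (4, 3, 4) ⇒ inequivalent

no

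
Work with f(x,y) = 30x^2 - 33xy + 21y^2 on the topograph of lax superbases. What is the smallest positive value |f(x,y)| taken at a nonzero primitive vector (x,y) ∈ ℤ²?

translate: b→27 (≡-33 mod 60), so (30,-33,21)→(30,27,18)
flip: (30,27,18)→(18,-27,30)
translate: b→9 (≡-27 mod 36), so (18,-27,30)→(18,9,21)
reduced (well bottom): (18,9,21) with a≤c, −a<b≤a
well minimum = a = 18

18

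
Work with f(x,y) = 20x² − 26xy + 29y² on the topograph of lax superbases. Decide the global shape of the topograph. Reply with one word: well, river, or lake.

D = b²−4ac = (-26)² − 4·20·29 = -1644
D < 0 ⇒ definite ⇒ every region one sign ⇒ single well

well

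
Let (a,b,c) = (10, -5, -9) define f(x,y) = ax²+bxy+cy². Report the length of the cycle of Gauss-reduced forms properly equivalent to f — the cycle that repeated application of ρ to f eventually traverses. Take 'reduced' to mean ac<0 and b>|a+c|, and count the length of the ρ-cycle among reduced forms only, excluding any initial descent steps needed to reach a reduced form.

D = 385, ⌊√D⌋ = 19
descent: ρ → (-9,5,10)  [lands on river]
river: ρ → (10,15,-4)
river: ρ → (-4,17,6)
river: ρ → (6,19,-1)
river: ρ → (-1,19,6)
river: ρ → (6,17,-4)
river: ρ → (-4,15,10)
river: ρ → (10,5,-9)
river: ρ → (-9,13,6)
river: ρ → (6,11,-11)
river: ρ → (-11,11,6)
river: ρ → (6,13,-9)
ρ-cycle length = 12 (tail of 1 descent step not counted)

12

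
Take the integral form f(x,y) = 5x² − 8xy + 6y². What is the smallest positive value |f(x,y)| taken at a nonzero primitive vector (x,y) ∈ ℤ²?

translate: b→2 (≡-8 mod 10), so (5,-8,6)→(5,2,3)
flip: (5,2,3)→(3,-2,5)
reduced (well bottom): (3,-2,5) with a≤c, −a<b≤a
well minimum = a = 3

3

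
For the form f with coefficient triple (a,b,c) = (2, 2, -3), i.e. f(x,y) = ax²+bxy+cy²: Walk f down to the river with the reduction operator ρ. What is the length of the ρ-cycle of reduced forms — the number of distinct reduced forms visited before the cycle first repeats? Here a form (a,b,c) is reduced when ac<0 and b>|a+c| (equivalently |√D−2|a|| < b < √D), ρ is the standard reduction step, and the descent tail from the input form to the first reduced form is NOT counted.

D = 28, ⌊√D⌋ = 5
river: ρ → (-3,4,1)
river: ρ → (1,4,-3)
river: ρ → (-3,2,2)
river: ρ → (2,2,-3)
ρ-cycle length = 4 (tail of 0 descent steps not counted)

4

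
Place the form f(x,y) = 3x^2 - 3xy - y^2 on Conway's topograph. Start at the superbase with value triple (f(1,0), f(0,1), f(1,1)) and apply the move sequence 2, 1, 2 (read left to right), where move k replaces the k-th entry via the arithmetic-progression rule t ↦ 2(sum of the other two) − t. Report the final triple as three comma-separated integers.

start (3,-1,-1) = (f(1,0),f(0,1),f(1,1))
replace slot 2: 2·(3+(-1)) − (-1) = 5 → (3,5,-1)
replace slot 1: 2·(5+(-1)) − 3 = 5 → (5,5,-1)
replace slot 2: 2·(5+(-1)) − 5 = 3 → (5,3,-1)

5,3,-1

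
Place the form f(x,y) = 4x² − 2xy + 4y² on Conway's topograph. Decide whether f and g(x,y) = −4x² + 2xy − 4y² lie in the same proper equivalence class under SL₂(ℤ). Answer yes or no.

D₁ = -60, D₂ = -60
f: flip: (4,-2,4)→(4,2,4)
f: reduced (well bottom): (4,2,4) with a≤c, −a<b≤a
g is negative-definite; reduce −g:
−g: flip: (4,-2,4)→(4,2,4)
−g: reduced (well bottom): (4,2,4) with a≤c, −a<b≤a
flip sign back: reduced form of g is (-4,-2,-4)
reduced forms (4, 2, 4) vs (-4, -2, -4) ⇒ inequivalent

no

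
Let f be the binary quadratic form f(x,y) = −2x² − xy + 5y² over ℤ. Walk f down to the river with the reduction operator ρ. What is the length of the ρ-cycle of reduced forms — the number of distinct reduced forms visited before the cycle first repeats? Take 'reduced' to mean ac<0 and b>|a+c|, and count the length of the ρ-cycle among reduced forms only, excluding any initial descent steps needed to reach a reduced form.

D = 41, ⌊√D⌋ = 6
descent: ρ → (5,1,-2)
descent: ρ → (-2,3,4)  [lands on river]
river: ρ → (4,5,-1)
river: ρ → (-1,5,4)
river: ρ → (4,3,-2)
river: ρ → (-2,5,2)
river: ρ → (2,3,-4)
river: ρ → (-4,5,1)
river: ρ → (1,5,-4)
river: ρ → (-4,3,2)
river: ρ → (2,5,-2)
ρ-cycle length = 10 (tail of 2 descent steps not counted)

10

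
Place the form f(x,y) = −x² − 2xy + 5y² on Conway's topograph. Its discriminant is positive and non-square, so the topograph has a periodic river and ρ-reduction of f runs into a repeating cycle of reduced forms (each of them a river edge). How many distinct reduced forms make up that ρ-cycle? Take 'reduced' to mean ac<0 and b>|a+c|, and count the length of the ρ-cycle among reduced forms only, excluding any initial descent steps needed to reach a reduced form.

D = 24, ⌊√D⌋ = 4
descent: ρ → (5,2,-1)
descent: ρ → (-1,4,2)  [lands on river]
river: ρ → (2,4,-1)
ρ-cycle length = 2 (tail of 2 descent steps not counted)

2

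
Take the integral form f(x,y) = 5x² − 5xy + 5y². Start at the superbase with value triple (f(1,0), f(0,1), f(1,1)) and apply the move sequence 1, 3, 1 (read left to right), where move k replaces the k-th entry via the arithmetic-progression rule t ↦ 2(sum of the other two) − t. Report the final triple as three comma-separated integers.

start (5,5,5) = (f(1,0),f(0,1),f(1,1))
replace slot 1: 2·(5+5) − 5 = 15 → (15,5,5)
replace slot 3: 2·(15+5) − 5 = 35 → (15,5,35)
replace slot 1: 2·(5+35) − 15 = 65 → (65,5,35)

65,5,35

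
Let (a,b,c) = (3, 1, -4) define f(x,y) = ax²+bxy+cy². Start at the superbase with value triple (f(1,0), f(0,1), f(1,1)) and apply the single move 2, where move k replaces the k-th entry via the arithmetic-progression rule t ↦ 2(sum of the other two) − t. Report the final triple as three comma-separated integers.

start (3,-4,0) = (f(1,0),f(0,1),f(1,1))
replace slot 2: 2·(3+0) − (-4) = 10 → (3,10,0)

3,10,0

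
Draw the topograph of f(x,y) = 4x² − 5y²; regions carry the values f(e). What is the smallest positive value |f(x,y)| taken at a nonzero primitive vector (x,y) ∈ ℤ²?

descent: ρ → (-5,0,4)
descent: ρ → (4,8,-1)  [lands on river]
river: ρ → (-1,8,4)
closes: descent 2, river 2
min |a| on river = 1

1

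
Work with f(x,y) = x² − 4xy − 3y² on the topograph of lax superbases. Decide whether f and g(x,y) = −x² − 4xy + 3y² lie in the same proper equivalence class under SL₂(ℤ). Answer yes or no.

D₁ = 28, D₂ = 28
river cycle of f (length 4): (-3, 4, 1), (1, 4, -3), (-3, 2, 2), (2, 2, -3)
river cycle of g (length 4): (3, 4, -1), (-1, 4, 3), (3, 2, -2), (-2, 2, 3)
cycles differ ⇒ inequivalent

no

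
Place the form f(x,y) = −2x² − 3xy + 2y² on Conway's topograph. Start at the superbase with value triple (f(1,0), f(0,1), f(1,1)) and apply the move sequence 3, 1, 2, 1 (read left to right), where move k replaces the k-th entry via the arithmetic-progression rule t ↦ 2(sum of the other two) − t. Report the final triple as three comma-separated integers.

start (-2,2,-3) = (f(1,0),f(0,1),f(1,1))
replace slot 3: 2·((-2)+2) − (-3) = 3 → (-2,2,3)
replace slot 1: 2·(2+3) − (-2) = 12 → (12,2,3)
replace slot 2: 2·(12+3) − 2 = 28 → (12,28,3)
replace slot 1: 2·(28+3) − 12 = 50 → (50,28,3)

50,28,3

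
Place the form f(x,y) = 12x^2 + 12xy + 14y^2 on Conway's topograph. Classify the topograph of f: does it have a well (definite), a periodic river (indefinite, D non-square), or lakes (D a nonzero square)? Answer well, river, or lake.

D = b²−4ac = 12² − 4·12·14 = -528
D < 0 ⇒ definite ⇒ every region one sign ⇒ single well

well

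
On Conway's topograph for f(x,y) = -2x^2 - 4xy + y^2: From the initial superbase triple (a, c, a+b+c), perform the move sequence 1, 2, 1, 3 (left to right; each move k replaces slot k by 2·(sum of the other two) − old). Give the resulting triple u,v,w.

start (-2,1,-5) = (f(1,0),f(0,1),f(1,1))
replace slot 1: 2·(1+(-5)) − (-2) = -6 → (-6,1,-5)
replace slot 2: 2·((-6)+(-5)) − 1 = -23 → (-6,-23,-5)
replace slot 1: 2·((-23)+(-5)) − (-6) = -50 → (-50,-23,-5)
replace slot 3: 2·((-50)+(-23)) − (-5) = -141 → (-50,-23,-141)

-50,-23,-141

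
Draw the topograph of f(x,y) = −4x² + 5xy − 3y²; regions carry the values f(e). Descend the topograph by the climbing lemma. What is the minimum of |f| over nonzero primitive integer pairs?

translate: b→3 (≡-5 mod 8), so (4,-5,3)→(4,3,2)
flip: (4,3,2)→(2,-3,4)
translate: b→1 (≡-3 mod 4), so (2,-3,4)→(2,1,3)
reduced (well bottom): (2,1,3) with a≤c, −a<b≤a
well minimum |f| = |-2| = 2 (negative-definite)

2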